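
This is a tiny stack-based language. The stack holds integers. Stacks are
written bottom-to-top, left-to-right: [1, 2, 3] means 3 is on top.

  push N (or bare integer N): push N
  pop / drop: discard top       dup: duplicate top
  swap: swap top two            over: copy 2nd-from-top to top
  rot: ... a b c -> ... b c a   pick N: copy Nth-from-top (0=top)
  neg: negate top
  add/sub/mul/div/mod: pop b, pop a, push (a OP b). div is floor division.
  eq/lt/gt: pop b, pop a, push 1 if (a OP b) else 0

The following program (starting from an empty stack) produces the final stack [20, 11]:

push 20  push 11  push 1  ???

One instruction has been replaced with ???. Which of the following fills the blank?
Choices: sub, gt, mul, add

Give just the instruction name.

Stack before ???: [20, 11, 1]
Stack after ???:  [20, 11]
Checking each choice:
  sub: produces [20, 10]
  gt: produces [20, 1]
  mul: MATCH
  add: produces [20, 12]


Answer: mul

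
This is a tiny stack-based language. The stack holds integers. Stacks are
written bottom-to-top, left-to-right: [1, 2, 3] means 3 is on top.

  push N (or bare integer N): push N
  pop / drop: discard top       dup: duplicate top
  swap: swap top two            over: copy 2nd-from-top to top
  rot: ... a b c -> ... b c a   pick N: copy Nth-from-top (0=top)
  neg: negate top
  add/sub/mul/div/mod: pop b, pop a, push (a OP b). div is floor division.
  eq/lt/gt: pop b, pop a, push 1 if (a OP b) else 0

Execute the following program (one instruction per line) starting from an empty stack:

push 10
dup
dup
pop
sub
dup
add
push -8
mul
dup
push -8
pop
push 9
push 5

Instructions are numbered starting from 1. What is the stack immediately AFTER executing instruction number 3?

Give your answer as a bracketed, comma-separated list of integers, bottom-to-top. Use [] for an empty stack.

Step 1 ('push 10'): [10]
Step 2 ('dup'): [10, 10]
Step 3 ('dup'): [10, 10, 10]

Answer: [10, 10, 10]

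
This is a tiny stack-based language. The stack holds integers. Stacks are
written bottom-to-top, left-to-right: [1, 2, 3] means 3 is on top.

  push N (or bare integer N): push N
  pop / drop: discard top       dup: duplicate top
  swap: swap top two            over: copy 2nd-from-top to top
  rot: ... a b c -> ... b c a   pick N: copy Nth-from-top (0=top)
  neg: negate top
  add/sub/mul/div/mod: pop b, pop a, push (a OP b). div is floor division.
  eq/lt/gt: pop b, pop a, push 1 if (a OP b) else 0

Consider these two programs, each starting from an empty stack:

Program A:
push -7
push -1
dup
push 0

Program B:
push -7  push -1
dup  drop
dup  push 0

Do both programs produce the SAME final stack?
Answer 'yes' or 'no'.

Program A trace:
  After 'push -7': [-7]
  After 'push -1': [-7, -1]
  After 'dup': [-7, -1, -1]
  After 'push 0': [-7, -1, -1, 0]
Program A final stack: [-7, -1, -1, 0]

Program B trace:
  After 'push -7': [-7]
  After 'push -1': [-7, -1]
  After 'dup': [-7, -1, -1]
  After 'drop': [-7, -1]
  After 'dup': [-7, -1, -1]
  After 'push 0': [-7, -1, -1, 0]
Program B final stack: [-7, -1, -1, 0]
Same: yes

Answer: yes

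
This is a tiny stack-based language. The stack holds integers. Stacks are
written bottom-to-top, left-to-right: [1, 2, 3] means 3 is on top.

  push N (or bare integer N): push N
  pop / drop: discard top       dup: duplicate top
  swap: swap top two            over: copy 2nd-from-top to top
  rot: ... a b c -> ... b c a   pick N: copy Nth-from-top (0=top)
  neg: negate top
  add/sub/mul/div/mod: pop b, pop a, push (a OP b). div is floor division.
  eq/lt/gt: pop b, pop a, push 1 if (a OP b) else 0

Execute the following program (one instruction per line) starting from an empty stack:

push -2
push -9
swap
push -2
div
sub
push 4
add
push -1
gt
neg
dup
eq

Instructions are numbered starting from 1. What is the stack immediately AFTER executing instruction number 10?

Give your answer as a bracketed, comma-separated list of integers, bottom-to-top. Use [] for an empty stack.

Step 1 ('push -2'): [-2]
Step 2 ('push -9'): [-2, -9]
Step 3 ('swap'): [-9, -2]
Step 4 ('push -2'): [-9, -2, -2]
Step 5 ('div'): [-9, 1]
Step 6 ('sub'): [-10]
Step 7 ('push 4'): [-10, 4]
Step 8 ('add'): [-6]
Step 9 ('push -1'): [-6, -1]
Step 10 ('gt'): [0]

Answer: [0]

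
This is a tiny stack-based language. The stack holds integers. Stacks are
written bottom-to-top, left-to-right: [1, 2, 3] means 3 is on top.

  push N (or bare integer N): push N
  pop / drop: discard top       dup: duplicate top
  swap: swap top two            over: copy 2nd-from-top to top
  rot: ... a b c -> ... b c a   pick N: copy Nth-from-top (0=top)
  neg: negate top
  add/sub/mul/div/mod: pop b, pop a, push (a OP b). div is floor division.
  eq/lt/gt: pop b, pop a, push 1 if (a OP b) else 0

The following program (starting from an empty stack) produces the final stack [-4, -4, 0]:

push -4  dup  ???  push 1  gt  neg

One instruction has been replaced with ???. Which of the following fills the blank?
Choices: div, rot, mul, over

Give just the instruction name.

Stack before ???: [-4, -4]
Stack after ???:  [-4, -4, -4]
Checking each choice:
  div: produces [0]
  rot: stack underflow (need 3, have 2)
  mul: produces [-1]
  over: MATCH


Answer: over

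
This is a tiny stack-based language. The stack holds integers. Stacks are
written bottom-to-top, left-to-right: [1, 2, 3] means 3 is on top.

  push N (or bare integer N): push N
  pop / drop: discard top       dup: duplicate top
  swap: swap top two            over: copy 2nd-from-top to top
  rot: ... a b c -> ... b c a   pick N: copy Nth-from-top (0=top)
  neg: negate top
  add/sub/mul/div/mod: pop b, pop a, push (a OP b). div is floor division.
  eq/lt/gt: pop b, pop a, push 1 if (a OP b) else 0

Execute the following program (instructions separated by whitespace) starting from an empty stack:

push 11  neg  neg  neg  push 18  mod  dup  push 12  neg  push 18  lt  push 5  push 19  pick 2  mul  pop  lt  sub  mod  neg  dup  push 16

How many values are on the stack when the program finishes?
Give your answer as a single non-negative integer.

Answer: 3

Derivation:
After 'push 11': stack = [11] (depth 1)
After 'neg': stack = [-11] (depth 1)
After 'neg': stack = [11] (depth 1)
After 'neg': stack = [-11] (depth 1)
After 'push 18': stack = [-11, 18] (depth 2)
After 'mod': stack = [7] (depth 1)
After 'dup': stack = [7, 7] (depth 2)
After 'push 12': stack = [7, 7, 12] (depth 3)
After 'neg': stack = [7, 7, -12] (depth 3)
After 'push 18': stack = [7, 7, -12, 18] (depth 4)
  ...
After 'push 19': stack = [7, 7, 1, 5, 19] (depth 5)
After 'pick 2': stack = [7, 7, 1, 5, 19, 1] (depth 6)
After 'mul': stack = [7, 7, 1, 5, 19] (depth 5)
After 'pop': stack = [7, 7, 1, 5] (depth 4)
After 'lt': stack = [7, 7, 1] (depth 3)
After 'sub': stack = [7, 6] (depth 2)
After 'mod': stack = [1] (depth 1)
After 'neg': stack = [-1] (depth 1)
After 'dup': stack = [-1, -1] (depth 2)
After 'push 16': stack = [-1, -1, 16] (depth 3)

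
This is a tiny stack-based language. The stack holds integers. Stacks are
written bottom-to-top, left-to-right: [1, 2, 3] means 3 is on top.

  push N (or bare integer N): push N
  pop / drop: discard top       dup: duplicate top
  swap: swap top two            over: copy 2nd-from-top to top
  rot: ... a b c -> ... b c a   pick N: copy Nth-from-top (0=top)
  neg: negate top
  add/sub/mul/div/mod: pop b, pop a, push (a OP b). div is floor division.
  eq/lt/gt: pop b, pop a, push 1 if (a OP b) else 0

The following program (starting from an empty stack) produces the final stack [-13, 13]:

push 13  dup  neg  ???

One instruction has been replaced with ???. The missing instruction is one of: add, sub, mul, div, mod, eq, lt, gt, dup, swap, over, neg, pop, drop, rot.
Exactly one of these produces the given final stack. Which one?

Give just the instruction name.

Answer: swap

Derivation:
Stack before ???: [13, -13]
Stack after ???:  [-13, 13]
The instruction that transforms [13, -13] -> [-13, 13] is: swap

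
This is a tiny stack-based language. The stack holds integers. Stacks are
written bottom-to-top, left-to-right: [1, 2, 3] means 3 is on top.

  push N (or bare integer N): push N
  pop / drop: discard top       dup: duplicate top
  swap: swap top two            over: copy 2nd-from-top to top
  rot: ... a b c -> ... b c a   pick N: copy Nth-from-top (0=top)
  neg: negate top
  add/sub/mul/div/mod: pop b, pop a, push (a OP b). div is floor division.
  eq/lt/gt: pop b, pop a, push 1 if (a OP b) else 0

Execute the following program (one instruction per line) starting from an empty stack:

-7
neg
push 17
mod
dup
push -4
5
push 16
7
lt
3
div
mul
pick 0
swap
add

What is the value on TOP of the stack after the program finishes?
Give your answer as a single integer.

After 'push -7': [-7]
After 'neg': [7]
After 'push 17': [7, 17]
After 'mod': [7]
After 'dup': [7, 7]
After 'push -4': [7, 7, -4]
After 'push 5': [7, 7, -4, 5]
After 'push 16': [7, 7, -4, 5, 16]
After 'push 7': [7, 7, -4, 5, 16, 7]
After 'lt': [7, 7, -4, 5, 0]
After 'push 3': [7, 7, -4, 5, 0, 3]
After 'div': [7, 7, -4, 5, 0]
After 'mul': [7, 7, -4, 0]
After 'pick 0': [7, 7, -4, 0, 0]
After 'swap': [7, 7, -4, 0, 0]
After 'add': [7, 7, -4, 0]

Answer: 0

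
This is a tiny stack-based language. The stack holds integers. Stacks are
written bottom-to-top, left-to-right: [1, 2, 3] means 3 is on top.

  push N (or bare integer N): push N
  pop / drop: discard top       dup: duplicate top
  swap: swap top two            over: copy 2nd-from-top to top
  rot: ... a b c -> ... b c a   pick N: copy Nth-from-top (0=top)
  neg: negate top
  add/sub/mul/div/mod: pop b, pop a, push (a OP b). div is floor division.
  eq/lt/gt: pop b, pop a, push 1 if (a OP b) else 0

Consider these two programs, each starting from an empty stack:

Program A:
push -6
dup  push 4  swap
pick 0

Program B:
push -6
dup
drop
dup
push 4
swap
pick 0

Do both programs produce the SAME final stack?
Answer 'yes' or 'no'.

Program A trace:
  After 'push -6': [-6]
  After 'dup': [-6, -6]
  After 'push 4': [-6, -6, 4]
  After 'swap': [-6, 4, -6]
  After 'pick 0': [-6, 4, -6, -6]
Program A final stack: [-6, 4, -6, -6]

Program B trace:
  After 'push -6': [-6]
  After 'dup': [-6, -6]
  After 'drop': [-6]
  After 'dup': [-6, -6]
  After 'push 4': [-6, -6, 4]
  After 'swap': [-6, 4, -6]
  After 'pick 0': [-6, 4, -6, -6]
Program B final stack: [-6, 4, -6, -6]
Same: yes

Answer: yes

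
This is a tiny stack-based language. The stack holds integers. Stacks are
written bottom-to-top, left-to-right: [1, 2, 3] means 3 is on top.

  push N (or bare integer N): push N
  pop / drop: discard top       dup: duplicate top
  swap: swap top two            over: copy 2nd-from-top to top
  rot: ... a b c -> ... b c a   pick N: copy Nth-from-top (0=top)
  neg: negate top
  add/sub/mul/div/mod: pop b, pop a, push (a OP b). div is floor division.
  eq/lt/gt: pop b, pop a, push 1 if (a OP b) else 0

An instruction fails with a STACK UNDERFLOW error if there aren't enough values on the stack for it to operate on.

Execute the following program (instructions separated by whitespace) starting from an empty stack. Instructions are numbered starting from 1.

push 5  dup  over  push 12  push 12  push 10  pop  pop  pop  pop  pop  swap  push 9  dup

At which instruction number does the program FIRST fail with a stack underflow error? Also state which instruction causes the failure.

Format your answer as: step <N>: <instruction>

Step 1 ('push 5'): stack = [5], depth = 1
Step 2 ('dup'): stack = [5, 5], depth = 2
Step 3 ('over'): stack = [5, 5, 5], depth = 3
Step 4 ('push 12'): stack = [5, 5, 5, 12], depth = 4
Step 5 ('push 12'): stack = [5, 5, 5, 12, 12], depth = 5
Step 6 ('push 10'): stack = [5, 5, 5, 12, 12, 10], depth = 6
Step 7 ('pop'): stack = [5, 5, 5, 12, 12], depth = 5
Step 8 ('pop'): stack = [5, 5, 5, 12], depth = 4
Step 9 ('pop'): stack = [5, 5, 5], depth = 3
Step 10 ('pop'): stack = [5, 5], depth = 2
Step 11 ('pop'): stack = [5], depth = 1
Step 12 ('swap'): needs 2 value(s) but depth is 1 — STACK UNDERFLOW

Answer: step 12: swap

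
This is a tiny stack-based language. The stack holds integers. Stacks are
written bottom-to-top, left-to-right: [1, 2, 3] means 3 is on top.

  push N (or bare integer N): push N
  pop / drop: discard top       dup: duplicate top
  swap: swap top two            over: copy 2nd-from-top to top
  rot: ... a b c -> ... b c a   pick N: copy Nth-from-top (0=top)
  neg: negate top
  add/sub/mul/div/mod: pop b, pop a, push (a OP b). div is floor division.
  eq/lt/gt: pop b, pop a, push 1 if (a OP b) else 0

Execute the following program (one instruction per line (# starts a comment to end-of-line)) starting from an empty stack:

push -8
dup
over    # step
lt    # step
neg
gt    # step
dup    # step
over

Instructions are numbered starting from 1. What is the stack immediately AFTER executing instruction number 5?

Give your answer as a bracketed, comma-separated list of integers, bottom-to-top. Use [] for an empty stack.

Step 1 ('push -8'): [-8]
Step 2 ('dup'): [-8, -8]
Step 3 ('over'): [-8, -8, -8]
Step 4 ('lt'): [-8, 0]
Step 5 ('neg'): [-8, 0]

Answer: [-8, 0]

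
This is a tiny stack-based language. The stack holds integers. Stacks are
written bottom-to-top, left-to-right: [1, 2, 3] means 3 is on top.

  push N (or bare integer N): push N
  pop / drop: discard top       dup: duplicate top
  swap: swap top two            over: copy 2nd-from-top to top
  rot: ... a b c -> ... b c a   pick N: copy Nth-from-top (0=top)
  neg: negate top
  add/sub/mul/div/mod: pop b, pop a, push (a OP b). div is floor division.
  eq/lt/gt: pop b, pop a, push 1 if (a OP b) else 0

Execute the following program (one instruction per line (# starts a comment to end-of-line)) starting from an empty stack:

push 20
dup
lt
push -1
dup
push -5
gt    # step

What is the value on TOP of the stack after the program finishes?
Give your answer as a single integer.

Answer: 1

Derivation:
After 'push 20': [20]
After 'dup': [20, 20]
After 'lt': [0]
After 'push -1': [0, -1]
After 'dup': [0, -1, -1]
After 'push -5': [0, -1, -1, -5]
After 'gt': [0, -1, 1]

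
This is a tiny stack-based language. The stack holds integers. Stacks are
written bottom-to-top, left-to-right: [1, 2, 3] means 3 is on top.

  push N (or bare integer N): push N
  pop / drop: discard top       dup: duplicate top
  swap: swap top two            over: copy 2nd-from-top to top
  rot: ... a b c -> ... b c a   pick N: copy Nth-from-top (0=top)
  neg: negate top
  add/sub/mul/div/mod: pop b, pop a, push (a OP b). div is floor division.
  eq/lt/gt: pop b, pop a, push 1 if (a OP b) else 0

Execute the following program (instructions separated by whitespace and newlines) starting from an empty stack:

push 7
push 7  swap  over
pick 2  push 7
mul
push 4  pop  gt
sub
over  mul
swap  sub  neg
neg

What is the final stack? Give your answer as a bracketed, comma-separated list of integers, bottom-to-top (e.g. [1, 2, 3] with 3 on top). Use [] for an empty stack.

After 'push 7': [7]
After 'push 7': [7, 7]
After 'swap': [7, 7]
After 'over': [7, 7, 7]
After 'pick 2': [7, 7, 7, 7]
After 'push 7': [7, 7, 7, 7, 7]
After 'mul': [7, 7, 7, 49]
After 'push 4': [7, 7, 7, 49, 4]
After 'pop': [7, 7, 7, 49]
After 'gt': [7, 7, 0]
After 'sub': [7, 7]
After 'over': [7, 7, 7]
After 'mul': [7, 49]
After 'swap': [49, 7]
After 'sub': [42]
After 'neg': [-42]
After 'neg': [42]

Answer: [42]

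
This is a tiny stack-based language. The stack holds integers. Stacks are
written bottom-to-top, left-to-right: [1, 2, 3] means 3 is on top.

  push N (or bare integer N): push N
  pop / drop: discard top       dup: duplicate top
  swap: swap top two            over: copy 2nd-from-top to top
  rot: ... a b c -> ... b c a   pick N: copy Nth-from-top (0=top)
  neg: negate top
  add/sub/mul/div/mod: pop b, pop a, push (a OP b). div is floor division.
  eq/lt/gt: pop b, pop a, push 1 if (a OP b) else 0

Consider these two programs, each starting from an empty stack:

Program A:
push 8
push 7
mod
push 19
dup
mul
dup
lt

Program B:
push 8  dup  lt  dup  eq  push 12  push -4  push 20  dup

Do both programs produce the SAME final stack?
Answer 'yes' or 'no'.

Program A trace:
  After 'push 8': [8]
  After 'push 7': [8, 7]
  After 'mod': [1]
  After 'push 19': [1, 19]
  After 'dup': [1, 19, 19]
  After 'mul': [1, 361]
  After 'dup': [1, 361, 361]
  After 'lt': [1, 0]
Program A final stack: [1, 0]

Program B trace:
  After 'push 8': [8]
  After 'dup': [8, 8]
  After 'lt': [0]
  After 'dup': [0, 0]
  After 'eq': [1]
  After 'push 12': [1, 12]
  After 'push -4': [1, 12, -4]
  After 'push 20': [1, 12, -4, 20]
  After 'dup': [1, 12, -4, 20, 20]
Program B final stack: [1, 12, -4, 20, 20]
Same: no

Answer: no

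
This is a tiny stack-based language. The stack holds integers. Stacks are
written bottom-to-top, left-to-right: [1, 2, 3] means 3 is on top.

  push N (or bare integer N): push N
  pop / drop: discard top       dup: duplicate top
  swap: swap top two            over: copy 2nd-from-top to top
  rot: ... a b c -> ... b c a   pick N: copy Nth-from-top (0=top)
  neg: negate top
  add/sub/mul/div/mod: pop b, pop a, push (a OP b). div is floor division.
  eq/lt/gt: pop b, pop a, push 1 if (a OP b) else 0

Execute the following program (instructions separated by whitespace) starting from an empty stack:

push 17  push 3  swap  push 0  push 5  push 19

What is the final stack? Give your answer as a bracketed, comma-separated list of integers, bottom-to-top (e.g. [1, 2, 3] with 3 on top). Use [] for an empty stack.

After 'push 17': [17]
After 'push 3': [17, 3]
After 'swap': [3, 17]
After 'push 0': [3, 17, 0]
After 'push 5': [3, 17, 0, 5]
After 'push 19': [3, 17, 0, 5, 19]

Answer: [3, 17, 0, 5, 19]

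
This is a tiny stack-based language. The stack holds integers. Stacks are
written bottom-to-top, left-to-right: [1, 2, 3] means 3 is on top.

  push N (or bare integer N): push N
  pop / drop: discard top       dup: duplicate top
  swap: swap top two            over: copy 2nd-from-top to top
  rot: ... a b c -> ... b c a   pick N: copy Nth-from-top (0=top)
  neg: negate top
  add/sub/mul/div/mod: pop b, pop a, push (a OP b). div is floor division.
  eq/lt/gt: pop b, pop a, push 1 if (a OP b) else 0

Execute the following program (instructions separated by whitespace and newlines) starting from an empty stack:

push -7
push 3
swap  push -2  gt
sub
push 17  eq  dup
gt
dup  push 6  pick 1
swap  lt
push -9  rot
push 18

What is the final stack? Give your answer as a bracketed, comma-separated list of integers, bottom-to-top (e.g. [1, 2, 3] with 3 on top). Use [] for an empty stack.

After 'push -7': [-7]
After 'push 3': [-7, 3]
After 'swap': [3, -7]
After 'push -2': [3, -7, -2]
After 'gt': [3, 0]
After 'sub': [3]
After 'push 17': [3, 17]
After 'eq': [0]
After 'dup': [0, 0]
After 'gt': [0]
After 'dup': [0, 0]
After 'push 6': [0, 0, 6]
After 'pick 1': [0, 0, 6, 0]
After 'swap': [0, 0, 0, 6]
After 'lt': [0, 0, 1]
After 'push -9': [0, 0, 1, -9]
After 'rot': [0, 1, -9, 0]
After 'push 18': [0, 1, -9, 0, 18]

Answer: [0, 1, -9, 0, 18]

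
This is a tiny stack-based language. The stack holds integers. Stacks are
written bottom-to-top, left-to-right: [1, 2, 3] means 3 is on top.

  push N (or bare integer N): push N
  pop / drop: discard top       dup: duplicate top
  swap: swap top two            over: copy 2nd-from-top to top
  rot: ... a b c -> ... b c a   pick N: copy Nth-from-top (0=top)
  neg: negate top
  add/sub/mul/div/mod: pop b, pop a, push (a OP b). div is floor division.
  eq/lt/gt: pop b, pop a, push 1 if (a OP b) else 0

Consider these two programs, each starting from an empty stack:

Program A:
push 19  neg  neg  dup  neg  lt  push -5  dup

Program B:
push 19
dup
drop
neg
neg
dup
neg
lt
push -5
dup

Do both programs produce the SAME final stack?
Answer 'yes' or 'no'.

Answer: yes

Derivation:
Program A trace:
  After 'push 19': [19]
  After 'neg': [-19]
  After 'neg': [19]
  After 'dup': [19, 19]
  After 'neg': [19, -19]
  After 'lt': [0]
  After 'push -5': [0, -5]
  After 'dup': [0, -5, -5]
Program A final stack: [0, -5, -5]

Program B trace:
  After 'push 19': [19]
  After 'dup': [19, 19]
  After 'drop': [19]
  After 'neg': [-19]
  After 'neg': [19]
  After 'dup': [19, 19]
  After 'neg': [19, -19]
  After 'lt': [0]
  After 'push -5': [0, -5]
  After 'dup': [0, -5, -5]
Program B final stack: [0, -5, -5]
Same: yes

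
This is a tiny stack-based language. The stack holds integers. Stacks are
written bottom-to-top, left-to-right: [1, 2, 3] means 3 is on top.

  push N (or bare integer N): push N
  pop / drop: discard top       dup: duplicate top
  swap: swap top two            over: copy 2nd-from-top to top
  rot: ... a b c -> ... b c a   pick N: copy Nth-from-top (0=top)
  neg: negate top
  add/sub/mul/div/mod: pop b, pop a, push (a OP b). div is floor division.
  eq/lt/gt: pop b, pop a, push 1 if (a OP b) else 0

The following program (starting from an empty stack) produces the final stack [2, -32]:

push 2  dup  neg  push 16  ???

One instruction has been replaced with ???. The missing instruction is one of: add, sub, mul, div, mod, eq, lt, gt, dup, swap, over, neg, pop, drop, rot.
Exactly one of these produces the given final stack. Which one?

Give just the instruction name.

Answer: mul

Derivation:
Stack before ???: [2, -2, 16]
Stack after ???:  [2, -32]
The instruction that transforms [2, -2, 16] -> [2, -32] is: mul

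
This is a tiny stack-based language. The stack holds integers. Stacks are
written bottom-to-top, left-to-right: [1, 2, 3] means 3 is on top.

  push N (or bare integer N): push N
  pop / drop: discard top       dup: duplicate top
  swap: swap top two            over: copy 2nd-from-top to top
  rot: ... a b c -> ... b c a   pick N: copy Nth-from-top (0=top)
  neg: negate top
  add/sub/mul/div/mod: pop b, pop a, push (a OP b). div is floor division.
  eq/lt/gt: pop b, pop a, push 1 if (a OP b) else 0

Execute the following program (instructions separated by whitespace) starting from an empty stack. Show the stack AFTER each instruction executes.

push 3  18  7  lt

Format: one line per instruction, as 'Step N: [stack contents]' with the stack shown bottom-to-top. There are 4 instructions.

Step 1: [3]
Step 2: [3, 18]
Step 3: [3, 18, 7]
Step 4: [3, 0]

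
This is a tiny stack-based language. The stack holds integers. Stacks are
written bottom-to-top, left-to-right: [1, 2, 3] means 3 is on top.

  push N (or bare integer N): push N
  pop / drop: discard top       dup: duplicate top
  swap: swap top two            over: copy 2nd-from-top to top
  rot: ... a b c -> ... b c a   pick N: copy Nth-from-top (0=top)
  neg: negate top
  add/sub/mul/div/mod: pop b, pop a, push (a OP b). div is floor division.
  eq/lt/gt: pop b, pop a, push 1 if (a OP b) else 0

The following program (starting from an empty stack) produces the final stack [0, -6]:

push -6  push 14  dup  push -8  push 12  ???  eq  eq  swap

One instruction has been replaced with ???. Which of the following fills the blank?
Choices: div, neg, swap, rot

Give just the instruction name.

Stack before ???: [-6, 14, 14, -8, 12]
Stack after ???:  [-6, 14, 14, -1]
Checking each choice:
  div: MATCH
  neg: produces [-6, 0, 14]
  swap: produces [-6, 0, 14]
  rot: produces [-6, 0, 14]


Answer: div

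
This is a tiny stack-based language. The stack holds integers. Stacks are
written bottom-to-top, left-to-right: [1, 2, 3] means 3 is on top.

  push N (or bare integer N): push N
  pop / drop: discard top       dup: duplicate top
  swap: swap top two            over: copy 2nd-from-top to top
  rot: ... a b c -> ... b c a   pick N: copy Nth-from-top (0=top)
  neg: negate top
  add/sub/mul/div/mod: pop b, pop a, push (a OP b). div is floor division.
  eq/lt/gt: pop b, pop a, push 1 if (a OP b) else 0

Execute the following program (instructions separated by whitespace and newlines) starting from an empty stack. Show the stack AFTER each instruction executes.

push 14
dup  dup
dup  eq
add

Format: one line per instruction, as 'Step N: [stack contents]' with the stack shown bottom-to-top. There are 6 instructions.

Step 1: [14]
Step 2: [14, 14]
Step 3: [14, 14, 14]
Step 4: [14, 14, 14, 14]
Step 5: [14, 14, 1]
Step 6: [14, 15]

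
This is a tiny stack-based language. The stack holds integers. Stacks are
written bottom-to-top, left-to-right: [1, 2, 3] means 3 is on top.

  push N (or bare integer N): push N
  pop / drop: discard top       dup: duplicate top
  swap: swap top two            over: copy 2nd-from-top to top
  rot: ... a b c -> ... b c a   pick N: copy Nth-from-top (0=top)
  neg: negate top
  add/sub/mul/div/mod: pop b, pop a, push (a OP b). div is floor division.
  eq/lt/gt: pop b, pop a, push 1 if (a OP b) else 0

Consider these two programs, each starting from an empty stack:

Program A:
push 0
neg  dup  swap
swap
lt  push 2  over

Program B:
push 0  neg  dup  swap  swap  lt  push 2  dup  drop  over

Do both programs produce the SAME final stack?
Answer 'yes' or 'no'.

Answer: yes

Derivation:
Program A trace:
  After 'push 0': [0]
  After 'neg': [0]
  After 'dup': [0, 0]
  After 'swap': [0, 0]
  After 'swap': [0, 0]
  After 'lt': [0]
  After 'push 2': [0, 2]
  After 'over': [0, 2, 0]
Program A final stack: [0, 2, 0]

Program B trace:
  After 'push 0': [0]
  After 'neg': [0]
  After 'dup': [0, 0]
  After 'swap': [0, 0]
  After 'swap': [0, 0]
  After 'lt': [0]
  After 'push 2': [0, 2]
  After 'dup': [0, 2, 2]
  After 'drop': [0, 2]
  After 'over': [0, 2, 0]
Program B final stack: [0, 2, 0]
Same: yes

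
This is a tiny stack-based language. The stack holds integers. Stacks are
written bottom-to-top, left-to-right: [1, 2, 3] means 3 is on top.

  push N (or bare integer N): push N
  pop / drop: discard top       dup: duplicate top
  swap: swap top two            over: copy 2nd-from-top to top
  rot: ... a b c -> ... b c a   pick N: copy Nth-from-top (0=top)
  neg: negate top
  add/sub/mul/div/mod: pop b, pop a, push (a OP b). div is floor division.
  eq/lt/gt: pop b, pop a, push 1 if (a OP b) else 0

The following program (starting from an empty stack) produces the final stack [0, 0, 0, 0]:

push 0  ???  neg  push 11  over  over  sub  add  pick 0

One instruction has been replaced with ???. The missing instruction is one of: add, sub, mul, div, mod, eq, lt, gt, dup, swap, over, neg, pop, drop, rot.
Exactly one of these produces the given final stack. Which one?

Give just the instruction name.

Stack before ???: [0]
Stack after ???:  [0, 0]
The instruction that transforms [0] -> [0, 0] is: dup

Answer: dup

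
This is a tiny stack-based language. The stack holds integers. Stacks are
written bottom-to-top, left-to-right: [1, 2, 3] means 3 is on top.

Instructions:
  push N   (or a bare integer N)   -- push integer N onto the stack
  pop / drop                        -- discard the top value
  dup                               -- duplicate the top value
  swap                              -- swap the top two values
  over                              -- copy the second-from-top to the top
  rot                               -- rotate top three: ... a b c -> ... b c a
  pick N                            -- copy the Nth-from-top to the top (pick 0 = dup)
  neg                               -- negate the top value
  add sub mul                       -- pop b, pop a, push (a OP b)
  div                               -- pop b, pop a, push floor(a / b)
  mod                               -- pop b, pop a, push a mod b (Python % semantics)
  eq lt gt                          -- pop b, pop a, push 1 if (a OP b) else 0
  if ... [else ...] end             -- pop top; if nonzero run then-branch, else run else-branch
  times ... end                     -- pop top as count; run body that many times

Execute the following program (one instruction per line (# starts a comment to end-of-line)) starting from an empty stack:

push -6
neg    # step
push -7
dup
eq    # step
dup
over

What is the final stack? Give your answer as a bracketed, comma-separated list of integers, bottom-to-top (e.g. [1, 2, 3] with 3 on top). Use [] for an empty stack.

Answer: [6, 1, 1, 1]

Derivation:
After 'push -6': [-6]
After 'neg': [6]
After 'push -7': [6, -7]
After 'dup': [6, -7, -7]
After 'eq': [6, 1]
After 'dup': [6, 1, 1]
After 'over': [6, 1, 1, 1]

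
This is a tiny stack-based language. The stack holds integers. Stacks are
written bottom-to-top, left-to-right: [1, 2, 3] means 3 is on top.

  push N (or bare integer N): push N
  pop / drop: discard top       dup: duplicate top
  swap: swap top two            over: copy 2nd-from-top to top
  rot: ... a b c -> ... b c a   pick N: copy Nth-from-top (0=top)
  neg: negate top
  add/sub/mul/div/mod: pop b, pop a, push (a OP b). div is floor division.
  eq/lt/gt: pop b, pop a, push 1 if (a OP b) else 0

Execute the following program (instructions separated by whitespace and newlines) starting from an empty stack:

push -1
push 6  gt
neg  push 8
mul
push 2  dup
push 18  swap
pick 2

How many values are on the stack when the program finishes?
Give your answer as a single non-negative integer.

After 'push -1': stack = [-1] (depth 1)
After 'push 6': stack = [-1, 6] (depth 2)
After 'gt': stack = [0] (depth 1)
After 'neg': stack = [0] (depth 1)
After 'push 8': stack = [0, 8] (depth 2)
After 'mul': stack = [0] (depth 1)
After 'push 2': stack = [0, 2] (depth 2)
After 'dup': stack = [0, 2, 2] (depth 3)
After 'push 18': stack = [0, 2, 2, 18] (depth 4)
After 'swap': stack = [0, 2, 18, 2] (depth 4)
After 'pick 2': stack = [0, 2, 18, 2, 2] (depth 5)

Answer: 5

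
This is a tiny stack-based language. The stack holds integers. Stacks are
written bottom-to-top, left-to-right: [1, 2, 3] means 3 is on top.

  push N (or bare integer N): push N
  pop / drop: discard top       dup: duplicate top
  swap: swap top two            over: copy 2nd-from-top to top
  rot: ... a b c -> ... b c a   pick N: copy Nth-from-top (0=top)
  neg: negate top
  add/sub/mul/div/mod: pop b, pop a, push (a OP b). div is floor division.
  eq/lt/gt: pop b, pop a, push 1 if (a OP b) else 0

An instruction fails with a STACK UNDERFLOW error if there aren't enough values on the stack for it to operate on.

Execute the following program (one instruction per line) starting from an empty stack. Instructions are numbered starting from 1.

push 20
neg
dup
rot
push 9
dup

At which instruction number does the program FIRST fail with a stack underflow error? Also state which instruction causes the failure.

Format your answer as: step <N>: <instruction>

Answer: step 4: rot

Derivation:
Step 1 ('push 20'): stack = [20], depth = 1
Step 2 ('neg'): stack = [-20], depth = 1
Step 3 ('dup'): stack = [-20, -20], depth = 2
Step 4 ('rot'): needs 3 value(s) but depth is 2 — STACK UNDERFLOW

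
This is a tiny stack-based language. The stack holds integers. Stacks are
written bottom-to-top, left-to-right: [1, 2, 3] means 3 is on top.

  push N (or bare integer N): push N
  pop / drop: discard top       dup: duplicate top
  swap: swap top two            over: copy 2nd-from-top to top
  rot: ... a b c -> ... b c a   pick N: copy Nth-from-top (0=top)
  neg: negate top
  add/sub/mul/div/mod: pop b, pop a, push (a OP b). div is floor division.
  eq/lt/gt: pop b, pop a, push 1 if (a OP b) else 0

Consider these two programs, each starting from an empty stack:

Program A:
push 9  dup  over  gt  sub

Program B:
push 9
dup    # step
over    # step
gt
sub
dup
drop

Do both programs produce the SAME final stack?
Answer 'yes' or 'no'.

Program A trace:
  After 'push 9': [9]
  After 'dup': [9, 9]
  After 'over': [9, 9, 9]
  After 'gt': [9, 0]
  After 'sub': [9]
Program A final stack: [9]

Program B trace:
  After 'push 9': [9]
  After 'dup': [9, 9]
  After 'over': [9, 9, 9]
  After 'gt': [9, 0]
  After 'sub': [9]
  After 'dup': [9, 9]
  After 'drop': [9]
Program B final stack: [9]
Same: yes

Answer: yes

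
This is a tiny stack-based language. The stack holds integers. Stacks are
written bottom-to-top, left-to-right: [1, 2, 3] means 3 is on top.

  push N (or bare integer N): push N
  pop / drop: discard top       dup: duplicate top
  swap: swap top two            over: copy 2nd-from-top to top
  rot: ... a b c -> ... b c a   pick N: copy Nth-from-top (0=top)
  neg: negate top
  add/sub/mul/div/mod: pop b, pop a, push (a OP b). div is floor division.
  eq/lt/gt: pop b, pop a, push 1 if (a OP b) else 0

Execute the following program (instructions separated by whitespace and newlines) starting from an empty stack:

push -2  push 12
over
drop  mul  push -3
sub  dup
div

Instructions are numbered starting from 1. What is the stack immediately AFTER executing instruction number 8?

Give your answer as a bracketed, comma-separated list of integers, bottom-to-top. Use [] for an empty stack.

Answer: [-21, -21]

Derivation:
Step 1 ('push -2'): [-2]
Step 2 ('push 12'): [-2, 12]
Step 3 ('over'): [-2, 12, -2]
Step 4 ('drop'): [-2, 12]
Step 5 ('mul'): [-24]
Step 6 ('push -3'): [-24, -3]
Step 7 ('sub'): [-21]
Step 8 ('dup'): [-21, -21]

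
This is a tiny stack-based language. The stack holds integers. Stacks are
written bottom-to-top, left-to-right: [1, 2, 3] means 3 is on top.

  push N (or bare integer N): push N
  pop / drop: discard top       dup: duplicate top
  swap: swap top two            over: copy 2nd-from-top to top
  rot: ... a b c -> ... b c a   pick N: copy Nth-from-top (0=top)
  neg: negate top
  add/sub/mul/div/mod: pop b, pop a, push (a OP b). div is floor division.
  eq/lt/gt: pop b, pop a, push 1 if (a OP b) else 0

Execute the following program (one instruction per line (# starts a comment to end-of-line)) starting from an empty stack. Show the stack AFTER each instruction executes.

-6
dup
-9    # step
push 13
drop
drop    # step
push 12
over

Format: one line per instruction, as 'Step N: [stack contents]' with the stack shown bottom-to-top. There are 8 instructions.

Step 1: [-6]
Step 2: [-6, -6]
Step 3: [-6, -6, -9]
Step 4: [-6, -6, -9, 13]
Step 5: [-6, -6, -9]
Step 6: [-6, -6]
Step 7: [-6, -6, 12]
Step 8: [-6, -6, 12, -6]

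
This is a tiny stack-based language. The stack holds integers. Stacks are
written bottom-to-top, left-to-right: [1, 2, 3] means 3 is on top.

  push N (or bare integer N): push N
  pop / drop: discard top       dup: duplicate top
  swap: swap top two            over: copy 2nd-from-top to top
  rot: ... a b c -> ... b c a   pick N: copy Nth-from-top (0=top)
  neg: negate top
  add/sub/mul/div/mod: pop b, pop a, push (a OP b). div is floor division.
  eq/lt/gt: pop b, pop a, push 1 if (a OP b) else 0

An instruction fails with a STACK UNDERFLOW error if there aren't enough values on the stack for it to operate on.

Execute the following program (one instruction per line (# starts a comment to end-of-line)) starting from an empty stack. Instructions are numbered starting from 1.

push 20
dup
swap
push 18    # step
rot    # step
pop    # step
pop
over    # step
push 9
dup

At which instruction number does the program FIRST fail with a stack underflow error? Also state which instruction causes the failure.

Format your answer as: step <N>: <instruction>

Step 1 ('push 20'): stack = [20], depth = 1
Step 2 ('dup'): stack = [20, 20], depth = 2
Step 3 ('swap'): stack = [20, 20], depth = 2
Step 4 ('push 18'): stack = [20, 20, 18], depth = 3
Step 5 ('rot'): stack = [20, 18, 20], depth = 3
Step 6 ('pop'): stack = [20, 18], depth = 2
Step 7 ('pop'): stack = [20], depth = 1
Step 8 ('over'): needs 2 value(s) but depth is 1 — STACK UNDERFLOW

Answer: step 8: over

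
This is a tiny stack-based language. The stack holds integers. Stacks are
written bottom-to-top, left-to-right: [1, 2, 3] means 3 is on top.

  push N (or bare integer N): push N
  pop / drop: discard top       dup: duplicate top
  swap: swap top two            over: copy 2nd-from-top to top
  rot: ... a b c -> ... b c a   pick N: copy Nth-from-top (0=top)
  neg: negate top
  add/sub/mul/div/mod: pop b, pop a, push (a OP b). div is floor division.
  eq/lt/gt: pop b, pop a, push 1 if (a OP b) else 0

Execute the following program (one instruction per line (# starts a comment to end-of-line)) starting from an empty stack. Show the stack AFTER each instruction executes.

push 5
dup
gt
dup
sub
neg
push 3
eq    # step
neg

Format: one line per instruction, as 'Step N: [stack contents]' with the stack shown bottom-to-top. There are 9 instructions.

Step 1: [5]
Step 2: [5, 5]
Step 3: [0]
Step 4: [0, 0]
Step 5: [0]
Step 6: [0]
Step 7: [0, 3]
Step 8: [0]
Step 9: [0]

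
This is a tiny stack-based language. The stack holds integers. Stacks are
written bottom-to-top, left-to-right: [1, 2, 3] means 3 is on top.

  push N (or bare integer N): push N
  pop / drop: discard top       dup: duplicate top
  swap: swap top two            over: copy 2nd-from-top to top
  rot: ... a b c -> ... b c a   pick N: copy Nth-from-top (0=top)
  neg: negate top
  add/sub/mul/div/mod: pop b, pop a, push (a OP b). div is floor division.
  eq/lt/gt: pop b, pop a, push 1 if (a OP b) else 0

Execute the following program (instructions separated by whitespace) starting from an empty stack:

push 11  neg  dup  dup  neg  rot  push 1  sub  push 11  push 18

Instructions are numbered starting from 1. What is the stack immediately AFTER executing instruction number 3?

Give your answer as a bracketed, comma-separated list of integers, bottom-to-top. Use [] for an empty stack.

Step 1 ('push 11'): [11]
Step 2 ('neg'): [-11]
Step 3 ('dup'): [-11, -11]

Answer: [-11, -11]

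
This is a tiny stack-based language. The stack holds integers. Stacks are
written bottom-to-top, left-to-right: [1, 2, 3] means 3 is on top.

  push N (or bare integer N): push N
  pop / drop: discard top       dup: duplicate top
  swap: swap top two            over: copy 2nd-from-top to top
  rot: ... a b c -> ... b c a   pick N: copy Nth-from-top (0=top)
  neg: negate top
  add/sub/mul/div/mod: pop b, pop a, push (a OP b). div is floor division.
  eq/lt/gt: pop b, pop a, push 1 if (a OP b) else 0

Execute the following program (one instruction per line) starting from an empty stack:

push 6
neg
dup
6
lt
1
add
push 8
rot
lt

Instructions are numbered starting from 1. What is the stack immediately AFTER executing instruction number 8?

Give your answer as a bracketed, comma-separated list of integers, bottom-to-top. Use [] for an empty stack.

Step 1 ('push 6'): [6]
Step 2 ('neg'): [-6]
Step 3 ('dup'): [-6, -6]
Step 4 ('6'): [-6, -6, 6]
Step 5 ('lt'): [-6, 1]
Step 6 ('1'): [-6, 1, 1]
Step 7 ('add'): [-6, 2]
Step 8 ('push 8'): [-6, 2, 8]

Answer: [-6, 2, 8]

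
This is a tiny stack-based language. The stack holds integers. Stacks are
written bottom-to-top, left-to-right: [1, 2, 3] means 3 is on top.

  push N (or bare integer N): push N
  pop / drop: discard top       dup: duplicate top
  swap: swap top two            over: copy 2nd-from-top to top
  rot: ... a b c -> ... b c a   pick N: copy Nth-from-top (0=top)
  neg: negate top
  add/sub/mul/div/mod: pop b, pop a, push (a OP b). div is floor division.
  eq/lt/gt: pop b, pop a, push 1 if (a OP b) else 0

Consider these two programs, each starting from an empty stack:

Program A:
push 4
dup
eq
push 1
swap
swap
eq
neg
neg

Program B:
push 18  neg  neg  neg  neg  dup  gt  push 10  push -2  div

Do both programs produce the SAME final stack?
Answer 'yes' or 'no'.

Answer: no

Derivation:
Program A trace:
  After 'push 4': [4]
  After 'dup': [4, 4]
  After 'eq': [1]
  After 'push 1': [1, 1]
  After 'swap': [1, 1]
  After 'swap': [1, 1]
  After 'eq': [1]
  After 'neg': [-1]
  After 'neg': [1]
Program A final stack: [1]

Program B trace:
  After 'push 18': [18]
  After 'neg': [-18]
  After 'neg': [18]
  After 'neg': [-18]
  After 'neg': [18]
  After 'dup': [18, 18]
  After 'gt': [0]
  After 'push 10': [0, 10]
  After 'push -2': [0, 10, -2]
  After 'div': [0, -5]
Program B final stack: [0, -5]
Same: no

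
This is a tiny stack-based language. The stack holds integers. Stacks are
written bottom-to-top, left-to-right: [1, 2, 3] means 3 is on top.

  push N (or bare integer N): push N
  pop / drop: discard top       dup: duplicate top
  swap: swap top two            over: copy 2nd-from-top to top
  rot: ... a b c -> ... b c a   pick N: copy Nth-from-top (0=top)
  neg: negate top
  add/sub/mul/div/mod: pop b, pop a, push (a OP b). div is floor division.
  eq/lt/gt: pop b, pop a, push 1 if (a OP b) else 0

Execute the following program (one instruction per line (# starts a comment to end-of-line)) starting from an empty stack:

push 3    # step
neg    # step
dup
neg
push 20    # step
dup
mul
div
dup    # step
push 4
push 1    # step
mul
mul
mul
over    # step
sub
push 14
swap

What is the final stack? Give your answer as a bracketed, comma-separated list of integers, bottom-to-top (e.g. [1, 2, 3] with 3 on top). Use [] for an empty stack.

After 'push 3': [3]
After 'neg': [-3]
After 'dup': [-3, -3]
After 'neg': [-3, 3]
After 'push 20': [-3, 3, 20]
After 'dup': [-3, 3, 20, 20]
After 'mul': [-3, 3, 400]
After 'div': [-3, 0]
After 'dup': [-3, 0, 0]
After 'push 4': [-3, 0, 0, 4]
After 'push 1': [-3, 0, 0, 4, 1]
After 'mul': [-3, 0, 0, 4]
After 'mul': [-3, 0, 0]
After 'mul': [-3, 0]
After 'over': [-3, 0, -3]
After 'sub': [-3, 3]
After 'push 14': [-3, 3, 14]
After 'swap': [-3, 14, 3]

Answer: [-3, 14, 3]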